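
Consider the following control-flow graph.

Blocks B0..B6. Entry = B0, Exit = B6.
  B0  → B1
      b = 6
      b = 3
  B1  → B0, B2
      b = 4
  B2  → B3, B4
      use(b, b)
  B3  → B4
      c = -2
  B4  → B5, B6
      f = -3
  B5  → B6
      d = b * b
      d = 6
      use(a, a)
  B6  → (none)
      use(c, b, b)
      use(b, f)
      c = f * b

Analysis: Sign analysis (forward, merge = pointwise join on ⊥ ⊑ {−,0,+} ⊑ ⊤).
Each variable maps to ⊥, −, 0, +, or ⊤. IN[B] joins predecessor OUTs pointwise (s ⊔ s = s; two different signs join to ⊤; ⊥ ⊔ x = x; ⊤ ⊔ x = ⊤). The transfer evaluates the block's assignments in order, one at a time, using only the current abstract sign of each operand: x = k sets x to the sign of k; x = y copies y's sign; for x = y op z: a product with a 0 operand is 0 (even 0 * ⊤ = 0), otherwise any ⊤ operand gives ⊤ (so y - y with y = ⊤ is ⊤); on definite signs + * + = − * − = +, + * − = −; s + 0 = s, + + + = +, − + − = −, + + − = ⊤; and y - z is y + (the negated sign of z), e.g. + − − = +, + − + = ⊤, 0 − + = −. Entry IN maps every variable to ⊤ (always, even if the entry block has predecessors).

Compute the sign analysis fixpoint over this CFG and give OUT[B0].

Converged values:
  B0:  IN=(all ⊤)  OUT={b:+; rest ⊤}
  B1:  IN={b:+; rest ⊤}  OUT={b:+; rest ⊤}
  B2:  IN={b:+; rest ⊤}  OUT={b:+; rest ⊤}
  B3:  IN={b:+; rest ⊤}  OUT={b:+, c:-; rest ⊤}
  B4:  IN={b:+; rest ⊤}  OUT={b:+, f:-; rest ⊤}
  B5:  IN={b:+, f:-; rest ⊤}  OUT={b:+, d:+, f:-; rest ⊤}
  B6:  IN={b:+, f:-; rest ⊤}  OUT={b:+, c:-, f:-; rest ⊤}

Merge at B0 (entry node, so the boundary value (all ⊤) is joined with the incoming edge(s)): IN[B0] = (all ⊤) ⊔ OUT[B1] = {a: ⊤, b: ⊤, c: ⊤, d: ⊤, e: ⊤, f: ⊤}
Applying B0's transfer function to that IN value gives OUT[B0] (row B0 above).

Answer: {a: ⊤, b: +, c: ⊤, d: ⊤, e: ⊤, f: ⊤}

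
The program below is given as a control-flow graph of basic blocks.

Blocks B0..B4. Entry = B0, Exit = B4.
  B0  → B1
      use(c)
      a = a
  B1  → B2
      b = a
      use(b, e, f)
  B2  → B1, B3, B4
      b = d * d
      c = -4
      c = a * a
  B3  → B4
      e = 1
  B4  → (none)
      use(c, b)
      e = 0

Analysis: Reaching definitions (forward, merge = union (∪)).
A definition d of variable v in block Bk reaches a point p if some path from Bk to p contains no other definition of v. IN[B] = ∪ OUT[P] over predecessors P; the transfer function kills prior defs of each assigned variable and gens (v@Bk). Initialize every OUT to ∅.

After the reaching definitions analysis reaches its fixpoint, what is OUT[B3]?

Answer: {a@B0, b@B2, c@B2, e@B3}

Working:
Per-block solution:
  B0: | IN={} | OUT={a@B0}
  B1: | IN={a@B0, b@B2, c@B2} | OUT={a@B0, b@B1, c@B2}
  B2: | IN={a@B0, b@B1, c@B2} | OUT={a@B0, b@B2, c@B2}
  B3: | IN={a@B0, b@B2, c@B2} | OUT={a@B0, b@B2, c@B2, e@B3}
  B4: | IN={a@B0, b@B2, c@B2, e@B3} | OUT={a@B0, b@B2, c@B2, e@B4}

Merge at B3: IN[B3] = OUT[B2] = {a@B0, b@B2, c@B2}
Applying B3's transfer function to that IN value gives OUT[B3] (row B3 above).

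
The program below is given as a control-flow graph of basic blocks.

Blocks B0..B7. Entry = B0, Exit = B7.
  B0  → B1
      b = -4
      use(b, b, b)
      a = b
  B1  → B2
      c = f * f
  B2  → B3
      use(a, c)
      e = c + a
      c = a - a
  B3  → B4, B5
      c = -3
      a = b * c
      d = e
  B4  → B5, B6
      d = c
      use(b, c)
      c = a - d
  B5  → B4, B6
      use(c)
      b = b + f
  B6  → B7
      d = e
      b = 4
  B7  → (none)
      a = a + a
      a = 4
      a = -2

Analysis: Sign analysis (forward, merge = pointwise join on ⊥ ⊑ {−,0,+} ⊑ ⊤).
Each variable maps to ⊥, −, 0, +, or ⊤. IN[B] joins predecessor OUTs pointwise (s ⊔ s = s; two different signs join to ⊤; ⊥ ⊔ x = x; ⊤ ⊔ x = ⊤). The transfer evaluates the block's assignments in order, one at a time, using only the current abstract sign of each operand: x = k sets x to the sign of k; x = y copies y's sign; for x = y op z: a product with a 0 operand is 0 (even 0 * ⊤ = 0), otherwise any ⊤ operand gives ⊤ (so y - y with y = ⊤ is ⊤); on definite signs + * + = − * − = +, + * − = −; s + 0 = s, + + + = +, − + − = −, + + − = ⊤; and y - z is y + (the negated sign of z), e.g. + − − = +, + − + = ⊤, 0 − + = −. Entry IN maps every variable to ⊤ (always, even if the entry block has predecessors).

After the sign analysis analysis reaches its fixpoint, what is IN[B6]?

Answer: {a: +, b: ⊤, c: ⊤, d: ⊤, e: ⊤, f: ⊤}

Trace:
Converged values:
  B0:   IN=(all ⊤)   OUT={a:-, b:-; rest ⊤}
  B1:   IN={a:-, b:-; rest ⊤}   OUT={a:-, b:-; rest ⊤}
  B2:   IN={a:-, b:-; rest ⊤}   OUT={a:-, b:-; rest ⊤}
  B3:   IN={a:-, b:-; rest ⊤}   OUT={a:+, b:-, c:-; rest ⊤}
  B4:   IN={a:+; rest ⊤}   OUT={a:+; rest ⊤}
  B5:   IN={a:+; rest ⊤}   OUT={a:+; rest ⊤}
  B6:   IN={a:+; rest ⊤}   OUT={a:+, b:+; rest ⊤}
  B7:   IN={a:+, b:+; rest ⊤}   OUT={a:-, b:+; rest ⊤}

Merge at B6: IN[B6] = OUT[B4] ⊔ OUT[B5] = {a: +, b: ⊤, c: ⊤, d: ⊤, e: ⊤, f: ⊤}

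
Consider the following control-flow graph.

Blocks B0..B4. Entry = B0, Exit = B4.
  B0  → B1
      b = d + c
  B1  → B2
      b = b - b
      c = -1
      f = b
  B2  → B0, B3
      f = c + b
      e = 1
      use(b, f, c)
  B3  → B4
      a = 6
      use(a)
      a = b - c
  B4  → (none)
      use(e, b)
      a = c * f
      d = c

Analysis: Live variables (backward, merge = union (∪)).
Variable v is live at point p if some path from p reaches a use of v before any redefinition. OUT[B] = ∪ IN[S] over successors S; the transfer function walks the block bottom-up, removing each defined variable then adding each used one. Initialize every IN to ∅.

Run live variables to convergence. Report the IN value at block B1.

Converged values:
  B0: | IN={c, d} | OUT={b, d}
  B1: | IN={b, d} | OUT={b, c, d}
  B2: | IN={b, c, d} | OUT={b, c, d, e, f}
  B3: | IN={b, c, e, f} | OUT={b, c, e, f}
  B4: | IN={b, c, e, f} | OUT={}

Merge at B1: OUT[B1] = IN[B2] = {b, c, d}
Applying B1's transfer function to that OUT value gives IN[B1] (row B1 above).

Answer: {b, d}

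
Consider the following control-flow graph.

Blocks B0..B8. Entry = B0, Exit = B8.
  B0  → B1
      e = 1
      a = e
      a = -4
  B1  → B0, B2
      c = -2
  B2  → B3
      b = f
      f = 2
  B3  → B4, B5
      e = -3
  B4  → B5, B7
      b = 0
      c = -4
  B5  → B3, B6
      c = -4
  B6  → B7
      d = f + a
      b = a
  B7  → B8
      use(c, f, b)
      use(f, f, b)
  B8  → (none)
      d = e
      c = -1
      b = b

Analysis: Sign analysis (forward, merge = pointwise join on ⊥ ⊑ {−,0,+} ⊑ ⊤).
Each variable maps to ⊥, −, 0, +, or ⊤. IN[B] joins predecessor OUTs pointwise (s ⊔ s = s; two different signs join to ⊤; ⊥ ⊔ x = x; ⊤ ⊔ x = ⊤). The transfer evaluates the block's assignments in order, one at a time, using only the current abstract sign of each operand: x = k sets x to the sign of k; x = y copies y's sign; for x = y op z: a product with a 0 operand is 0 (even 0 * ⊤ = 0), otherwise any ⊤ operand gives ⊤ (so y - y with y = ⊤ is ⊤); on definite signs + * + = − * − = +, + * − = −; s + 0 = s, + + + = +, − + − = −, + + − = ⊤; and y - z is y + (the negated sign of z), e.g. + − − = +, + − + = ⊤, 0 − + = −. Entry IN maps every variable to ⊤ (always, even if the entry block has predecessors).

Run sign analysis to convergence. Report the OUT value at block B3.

Answer: {a: -, b: ⊤, c: -, d: ⊤, e: -, f: +}

Trace:
Per-block solution:
  B0:   IN=(all ⊤)   OUT={a:-, e:+; rest ⊤}
  B1:   IN={a:-, e:+; rest ⊤}   OUT={a:-, c:-, e:+; rest ⊤}
  B2:   IN={a:-, c:-, e:+; rest ⊤}   OUT={a:-, c:-, e:+, f:+; rest ⊤}
  B3:   IN={a:-, c:-, f:+; rest ⊤}   OUT={a:-, c:-, e:-, f:+; rest ⊤}
  B4:   IN={a:-, c:-, e:-, f:+; rest ⊤}   OUT={a:-, b:0, c:-, e:-, f:+; rest ⊤}
  B5:   IN={a:-, c:-, e:-, f:+; rest ⊤}   OUT={a:-, c:-, e:-, f:+; rest ⊤}
  B6:   IN={a:-, c:-, e:-, f:+; rest ⊤}   OUT={a:-, b:-, c:-, e:-, f:+; rest ⊤}
  B7:   IN={a:-, c:-, e:-, f:+; rest ⊤}   OUT={a:-, c:-, e:-, f:+; rest ⊤}
  B8:   IN={a:-, c:-, e:-, f:+; rest ⊤}   OUT={a:-, c:-, d:-, e:-, f:+; rest ⊤}

Merge at B3: IN[B3] = OUT[B2] ⊔ OUT[B5] = {a: -, b: ⊤, c: -, d: ⊤, e: ⊤, f: +}
Applying B3's transfer function to that IN value gives OUT[B3] (row B3 above).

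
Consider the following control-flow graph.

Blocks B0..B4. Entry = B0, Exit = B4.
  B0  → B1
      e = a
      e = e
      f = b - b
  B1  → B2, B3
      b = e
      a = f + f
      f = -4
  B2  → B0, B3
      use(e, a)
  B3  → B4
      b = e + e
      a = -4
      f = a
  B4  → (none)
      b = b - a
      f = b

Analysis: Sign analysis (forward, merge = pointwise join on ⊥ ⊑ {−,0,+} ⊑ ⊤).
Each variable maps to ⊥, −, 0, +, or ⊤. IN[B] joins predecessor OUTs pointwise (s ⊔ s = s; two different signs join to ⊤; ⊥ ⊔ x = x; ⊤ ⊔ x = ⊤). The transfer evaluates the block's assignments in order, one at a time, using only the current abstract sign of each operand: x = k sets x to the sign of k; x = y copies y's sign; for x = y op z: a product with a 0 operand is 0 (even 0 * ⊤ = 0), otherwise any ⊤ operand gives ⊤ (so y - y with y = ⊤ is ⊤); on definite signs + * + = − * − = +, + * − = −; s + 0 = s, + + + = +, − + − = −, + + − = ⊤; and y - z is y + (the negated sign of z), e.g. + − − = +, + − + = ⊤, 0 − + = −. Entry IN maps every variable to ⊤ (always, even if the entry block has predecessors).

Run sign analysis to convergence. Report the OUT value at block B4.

Answer: {a: -, b: ⊤, c: ⊤, d: ⊤, e: ⊤, f: ⊤}

Derivation:
Fixpoint table:
  B0:  IN=(all ⊤)  OUT=(all ⊤)
  B1:  IN=(all ⊤)  OUT={f:-; rest ⊤}
  B2:  IN={f:-; rest ⊤}  OUT={f:-; rest ⊤}
  B3:  IN={f:-; rest ⊤}  OUT={a:-, f:-; rest ⊤}
  B4:  IN={a:-, f:-; rest ⊤}  OUT={a:-; rest ⊤}

Merge at B4: IN[B4] = OUT[B3] = {a: -, b: ⊤, c: ⊤, d: ⊤, e: ⊤, f: -}
Applying B4's transfer function to that IN value gives OUT[B4] (row B4 above).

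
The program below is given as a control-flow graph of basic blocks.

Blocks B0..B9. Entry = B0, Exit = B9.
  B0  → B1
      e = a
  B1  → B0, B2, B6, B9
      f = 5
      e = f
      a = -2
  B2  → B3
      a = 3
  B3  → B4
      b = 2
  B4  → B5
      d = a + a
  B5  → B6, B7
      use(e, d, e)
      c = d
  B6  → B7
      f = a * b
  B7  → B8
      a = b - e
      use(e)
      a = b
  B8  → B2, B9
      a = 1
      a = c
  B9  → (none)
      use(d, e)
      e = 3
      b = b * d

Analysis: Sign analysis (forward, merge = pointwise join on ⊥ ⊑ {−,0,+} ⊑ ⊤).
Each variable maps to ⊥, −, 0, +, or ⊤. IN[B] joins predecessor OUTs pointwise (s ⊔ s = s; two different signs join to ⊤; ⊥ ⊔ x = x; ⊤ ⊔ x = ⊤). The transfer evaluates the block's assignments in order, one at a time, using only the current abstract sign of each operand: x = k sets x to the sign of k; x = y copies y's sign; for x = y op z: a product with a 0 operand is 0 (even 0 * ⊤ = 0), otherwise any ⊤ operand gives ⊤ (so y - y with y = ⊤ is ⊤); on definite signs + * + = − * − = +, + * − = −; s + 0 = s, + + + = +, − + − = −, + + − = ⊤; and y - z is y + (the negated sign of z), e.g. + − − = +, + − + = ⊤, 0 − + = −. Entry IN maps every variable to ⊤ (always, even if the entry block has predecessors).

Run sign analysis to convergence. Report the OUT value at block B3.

Answer: {a: +, b: +, c: ⊤, d: ⊤, e: +, f: ⊤}

Trace:
Converged values:
  B0: | IN=(all ⊤) | OUT=(all ⊤)
  B1: | IN=(all ⊤) | OUT={a:-, e:+, f:+; rest ⊤}
  B2: | IN={e:+; rest ⊤} | OUT={a:+, e:+; rest ⊤}
  B3: | IN={a:+, e:+; rest ⊤} | OUT={a:+, b:+, e:+; rest ⊤}
  B4: | IN={a:+, b:+, e:+; rest ⊤} | OUT={a:+, b:+, d:+, e:+; rest ⊤}
  B5: | IN={a:+, b:+, d:+, e:+; rest ⊤} | OUT={a:+, b:+, c:+, d:+, e:+; rest ⊤}
  B6: | IN={e:+; rest ⊤} | OUT={e:+; rest ⊤}
  B7: | IN={e:+; rest ⊤} | OUT={e:+; rest ⊤}
  B8: | IN={e:+; rest ⊤} | OUT={e:+; rest ⊤}
  B9: | IN={e:+; rest ⊤} | OUT={e:+; rest ⊤}

Merge at B3: IN[B3] = OUT[B2] = {a: +, b: ⊤, c: ⊤, d: ⊤, e: +, f: ⊤}
Applying B3's transfer function to that IN value gives OUT[B3] (row B3 above).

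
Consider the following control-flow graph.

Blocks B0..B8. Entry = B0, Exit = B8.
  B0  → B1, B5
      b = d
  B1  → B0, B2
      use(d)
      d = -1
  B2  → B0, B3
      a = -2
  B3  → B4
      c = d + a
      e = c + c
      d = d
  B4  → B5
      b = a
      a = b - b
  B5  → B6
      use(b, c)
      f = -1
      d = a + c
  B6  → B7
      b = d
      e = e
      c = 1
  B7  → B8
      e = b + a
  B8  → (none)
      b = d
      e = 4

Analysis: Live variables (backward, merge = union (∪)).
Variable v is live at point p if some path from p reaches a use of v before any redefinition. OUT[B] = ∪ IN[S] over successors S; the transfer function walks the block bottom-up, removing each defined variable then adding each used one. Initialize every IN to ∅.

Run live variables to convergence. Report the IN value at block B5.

Answer: {a, b, c, e}

Derivation:
Fixpoint table:
  B0:   IN={a, c, d, e}   OUT={a, b, c, d, e}
  B1:   IN={a, c, d, e}   OUT={a, c, d, e}
  B2:   IN={c, d, e}   OUT={a, c, d, e}
  B3:   IN={a, d}   OUT={a, c, e}
  B4:   IN={a, c, e}   OUT={a, b, c, e}
  B5:   IN={a, b, c, e}   OUT={a, d, e}
  B6:   IN={a, d, e}   OUT={a, b, d}
  B7:   IN={a, b, d}   OUT={d}
  B8:   IN={d}   OUT={}

Merge at B5: OUT[B5] = IN[B6] = {a, d, e}
Applying B5's transfer function to that OUT value gives IN[B5] (row B5 above).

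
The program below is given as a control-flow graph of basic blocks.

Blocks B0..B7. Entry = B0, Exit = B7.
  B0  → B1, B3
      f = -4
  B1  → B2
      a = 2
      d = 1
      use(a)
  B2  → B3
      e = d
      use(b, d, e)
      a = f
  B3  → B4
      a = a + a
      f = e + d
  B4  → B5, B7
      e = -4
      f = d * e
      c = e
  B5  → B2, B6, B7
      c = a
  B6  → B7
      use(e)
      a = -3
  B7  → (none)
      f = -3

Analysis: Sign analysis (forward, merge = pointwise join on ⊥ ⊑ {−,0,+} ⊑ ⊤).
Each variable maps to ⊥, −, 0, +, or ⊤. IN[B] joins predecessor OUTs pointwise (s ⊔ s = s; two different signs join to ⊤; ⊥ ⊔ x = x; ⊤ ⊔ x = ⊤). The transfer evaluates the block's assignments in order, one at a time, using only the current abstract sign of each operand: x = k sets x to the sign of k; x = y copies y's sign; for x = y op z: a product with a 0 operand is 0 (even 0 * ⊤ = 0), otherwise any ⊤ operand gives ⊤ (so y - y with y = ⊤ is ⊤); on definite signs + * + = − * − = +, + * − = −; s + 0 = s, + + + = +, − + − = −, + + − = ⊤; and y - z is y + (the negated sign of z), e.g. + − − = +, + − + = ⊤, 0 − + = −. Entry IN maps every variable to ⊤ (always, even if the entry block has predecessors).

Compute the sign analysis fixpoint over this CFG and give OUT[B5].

Answer: {a: ⊤, b: ⊤, c: ⊤, d: ⊤, e: -, f: ⊤}

Trace:
Per-block solution:
  B0: | IN=(all ⊤) | OUT={f:-; rest ⊤}
  B1: | IN={f:-; rest ⊤} | OUT={a:+, d:+, f:-; rest ⊤}
  B2: | IN=(all ⊤) | OUT=(all ⊤)
  B3: | IN=(all ⊤) | OUT=(all ⊤)
  B4: | IN=(all ⊤) | OUT={c:-, e:-; rest ⊤}
  B5: | IN={c:-, e:-; rest ⊤} | OUT={e:-; rest ⊤}
  B6: | IN={e:-; rest ⊤} | OUT={a:-, e:-; rest ⊤}
  B7: | IN={e:-; rest ⊤} | OUT={e:-, f:-; rest ⊤}

Merge at B5: IN[B5] = OUT[B4] = {a: ⊤, b: ⊤, c: -, d: ⊤, e: -, f: ⊤}
Applying B5's transfer function to that IN value gives OUT[B5] (row B5 above).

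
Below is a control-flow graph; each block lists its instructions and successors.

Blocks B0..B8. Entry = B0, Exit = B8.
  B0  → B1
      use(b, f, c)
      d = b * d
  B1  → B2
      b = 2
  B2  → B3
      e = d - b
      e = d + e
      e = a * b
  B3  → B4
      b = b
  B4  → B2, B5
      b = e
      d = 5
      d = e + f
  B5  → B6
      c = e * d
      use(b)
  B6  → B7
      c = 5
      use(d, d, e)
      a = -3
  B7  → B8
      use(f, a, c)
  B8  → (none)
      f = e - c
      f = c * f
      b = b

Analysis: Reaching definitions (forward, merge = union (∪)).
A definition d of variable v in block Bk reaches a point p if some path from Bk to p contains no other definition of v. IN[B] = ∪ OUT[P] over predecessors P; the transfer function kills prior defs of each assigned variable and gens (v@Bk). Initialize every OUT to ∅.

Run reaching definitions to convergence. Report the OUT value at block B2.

Answer: {b@B1, b@B4, d@B0, d@B4, e@B2}

Derivation:
Per-block solution:
  B0: | IN={} | OUT={d@B0}
  B1: | IN={d@B0} | OUT={b@B1, d@B0}
  B2: | IN={b@B1, b@B4, d@B0, d@B4, e@B2} | OUT={b@B1, b@B4, d@B0, d@B4, e@B2}
  B3: | IN={b@B1, b@B4, d@B0, d@B4, e@B2} | OUT={b@B3, d@B0, d@B4, e@B2}
  B4: | IN={b@B3, d@B0, d@B4, e@B2} | OUT={b@B4, d@B4, e@B2}
  B5: | IN={b@B4, d@B4, e@B2} | OUT={b@B4, c@B5, d@B4, e@B2}
  B6: | IN={b@B4, c@B5, d@B4, e@B2} | OUT={a@B6, b@B4, c@B6, d@B4, e@B2}
  B7: | IN={a@B6, b@B4, c@B6, d@B4, e@B2} | OUT={a@B6, b@B4, c@B6, d@B4, e@B2}
  B8: | IN={a@B6, b@B4, c@B6, d@B4, e@B2} | OUT={a@B6, b@B8, c@B6, d@B4, e@B2, f@B8}

Merge at B2: IN[B2] = OUT[B1] ⊔ OUT[B4] = {b@B1, b@B4, d@B0, d@B4, e@B2}
Applying B2's transfer function to that IN value gives OUT[B2] (row B2 above).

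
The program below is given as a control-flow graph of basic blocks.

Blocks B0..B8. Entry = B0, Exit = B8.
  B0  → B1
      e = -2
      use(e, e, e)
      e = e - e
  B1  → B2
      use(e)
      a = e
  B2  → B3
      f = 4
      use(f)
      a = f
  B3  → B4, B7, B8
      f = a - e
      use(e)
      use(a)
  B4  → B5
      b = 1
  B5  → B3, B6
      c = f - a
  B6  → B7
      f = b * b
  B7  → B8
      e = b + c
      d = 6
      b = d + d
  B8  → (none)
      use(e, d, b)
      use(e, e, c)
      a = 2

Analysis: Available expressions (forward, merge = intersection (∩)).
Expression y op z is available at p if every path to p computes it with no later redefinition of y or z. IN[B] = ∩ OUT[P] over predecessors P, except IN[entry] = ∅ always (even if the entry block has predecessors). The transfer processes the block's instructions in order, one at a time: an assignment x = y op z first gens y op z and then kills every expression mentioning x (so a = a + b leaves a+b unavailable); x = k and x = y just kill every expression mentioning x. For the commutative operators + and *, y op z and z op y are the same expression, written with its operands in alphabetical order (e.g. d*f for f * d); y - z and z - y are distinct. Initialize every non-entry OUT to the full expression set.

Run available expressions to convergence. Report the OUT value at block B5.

Per-block solution:
  B0:  IN={}  OUT={}
  B1:  IN={}  OUT={}
  B2:  IN={}  OUT={}
  B3:  IN={}  OUT={a-e}
  B4:  IN={a-e}  OUT={a-e}
  B5:  IN={a-e}  OUT={a-e, f-a}
  B6:  IN={a-e, f-a}  OUT={a-e, b*b}
  B7:  IN={a-e}  OUT={d+d}
  B8:  IN={}  OUT={}

Merge at B5: IN[B5] = OUT[B4] = {a-e}
Applying B5's transfer function to that IN value gives OUT[B5] (row B5 above).

Answer: {a-e, f-a}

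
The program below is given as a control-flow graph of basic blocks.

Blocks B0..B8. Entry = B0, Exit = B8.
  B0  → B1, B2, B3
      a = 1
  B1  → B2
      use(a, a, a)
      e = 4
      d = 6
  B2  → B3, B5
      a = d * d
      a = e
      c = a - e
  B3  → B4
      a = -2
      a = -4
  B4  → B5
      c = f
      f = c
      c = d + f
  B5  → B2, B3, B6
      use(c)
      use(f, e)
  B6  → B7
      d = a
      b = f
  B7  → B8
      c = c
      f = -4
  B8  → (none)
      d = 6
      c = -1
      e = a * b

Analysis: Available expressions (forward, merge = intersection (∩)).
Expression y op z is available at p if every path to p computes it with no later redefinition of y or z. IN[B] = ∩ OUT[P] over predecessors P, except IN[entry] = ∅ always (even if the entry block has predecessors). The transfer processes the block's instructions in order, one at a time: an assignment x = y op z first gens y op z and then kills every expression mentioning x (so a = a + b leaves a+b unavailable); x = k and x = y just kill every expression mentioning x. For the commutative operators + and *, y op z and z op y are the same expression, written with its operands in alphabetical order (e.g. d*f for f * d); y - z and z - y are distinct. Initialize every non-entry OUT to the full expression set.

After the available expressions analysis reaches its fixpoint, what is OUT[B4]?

Per-block solution:
  B0:  IN={}  OUT={}
  B1:  IN={}  OUT={}
  B2:  IN={}  OUT={a-e, d*d}
  B3:  IN={}  OUT={}
  B4:  IN={}  OUT={d+f}
  B5:  IN={}  OUT={}
  B6:  IN={}  OUT={}
  B7:  IN={}  OUT={}
  B8:  IN={}  OUT={a*b}

Merge at B4: IN[B4] = OUT[B3] = {}
Applying B4's transfer function to that IN value gives OUT[B4] (row B4 above).

Answer: {d+f}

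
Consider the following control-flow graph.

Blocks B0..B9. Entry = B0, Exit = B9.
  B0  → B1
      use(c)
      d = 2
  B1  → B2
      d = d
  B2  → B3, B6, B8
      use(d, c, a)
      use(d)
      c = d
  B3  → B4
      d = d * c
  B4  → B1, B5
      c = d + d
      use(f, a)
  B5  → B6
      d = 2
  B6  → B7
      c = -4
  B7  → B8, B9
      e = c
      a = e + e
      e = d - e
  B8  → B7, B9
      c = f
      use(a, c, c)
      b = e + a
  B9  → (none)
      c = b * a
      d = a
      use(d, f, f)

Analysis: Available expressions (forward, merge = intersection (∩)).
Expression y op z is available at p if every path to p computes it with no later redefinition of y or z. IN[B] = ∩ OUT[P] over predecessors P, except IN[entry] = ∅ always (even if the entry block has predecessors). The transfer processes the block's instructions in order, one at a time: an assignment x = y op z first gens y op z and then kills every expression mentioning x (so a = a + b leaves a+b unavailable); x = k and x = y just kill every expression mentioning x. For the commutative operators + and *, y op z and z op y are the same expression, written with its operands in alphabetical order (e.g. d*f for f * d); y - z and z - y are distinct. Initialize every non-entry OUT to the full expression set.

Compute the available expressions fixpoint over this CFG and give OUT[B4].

Answer: {d+d}

Derivation:
Per-block solution:
  B0:   IN={}   OUT={}
  B1:   IN={}   OUT={}
  B2:   IN={}   OUT={}
  B3:   IN={}   OUT={}
  B4:   IN={}   OUT={d+d}
  B5:   IN={d+d}   OUT={}
  B6:   IN={}   OUT={}
  B7:   IN={}   OUT={}
  B8:   IN={}   OUT={a+e}
  B9:   IN={}   OUT={a*b}

Merge at B4: IN[B4] = OUT[B3] = {}
Applying B4's transfer function to that IN value gives OUT[B4] (row B4 above).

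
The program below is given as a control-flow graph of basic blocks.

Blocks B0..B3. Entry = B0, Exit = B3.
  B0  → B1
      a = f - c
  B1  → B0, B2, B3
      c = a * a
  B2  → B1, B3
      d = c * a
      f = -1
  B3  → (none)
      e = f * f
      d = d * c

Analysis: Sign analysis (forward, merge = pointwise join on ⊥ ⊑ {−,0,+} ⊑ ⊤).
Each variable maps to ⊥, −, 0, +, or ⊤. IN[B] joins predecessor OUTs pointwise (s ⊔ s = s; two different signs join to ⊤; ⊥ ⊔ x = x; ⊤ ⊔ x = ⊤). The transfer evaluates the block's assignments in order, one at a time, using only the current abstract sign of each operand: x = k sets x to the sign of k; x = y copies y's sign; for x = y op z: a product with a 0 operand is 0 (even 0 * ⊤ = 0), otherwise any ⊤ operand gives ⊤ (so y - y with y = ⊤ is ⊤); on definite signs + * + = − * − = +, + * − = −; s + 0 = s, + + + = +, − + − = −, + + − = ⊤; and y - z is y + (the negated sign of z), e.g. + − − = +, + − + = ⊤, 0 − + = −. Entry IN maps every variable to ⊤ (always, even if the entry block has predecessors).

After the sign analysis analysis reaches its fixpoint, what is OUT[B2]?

Fixpoint table:
  B0: | IN=(all ⊤) | OUT=(all ⊤)
  B1: | IN=(all ⊤) | OUT=(all ⊤)
  B2: | IN=(all ⊤) | OUT={f:-; rest ⊤}
  B3: | IN=(all ⊤) | OUT=(all ⊤)

Merge at B2: IN[B2] = OUT[B1] = {a: ⊤, b: ⊤, c: ⊤, d: ⊤, e: ⊤, f: ⊤}
Applying B2's transfer function to that IN value gives OUT[B2] (row B2 above).

Answer: {a: ⊤, b: ⊤, c: ⊤, d: ⊤, e: ⊤, f: -}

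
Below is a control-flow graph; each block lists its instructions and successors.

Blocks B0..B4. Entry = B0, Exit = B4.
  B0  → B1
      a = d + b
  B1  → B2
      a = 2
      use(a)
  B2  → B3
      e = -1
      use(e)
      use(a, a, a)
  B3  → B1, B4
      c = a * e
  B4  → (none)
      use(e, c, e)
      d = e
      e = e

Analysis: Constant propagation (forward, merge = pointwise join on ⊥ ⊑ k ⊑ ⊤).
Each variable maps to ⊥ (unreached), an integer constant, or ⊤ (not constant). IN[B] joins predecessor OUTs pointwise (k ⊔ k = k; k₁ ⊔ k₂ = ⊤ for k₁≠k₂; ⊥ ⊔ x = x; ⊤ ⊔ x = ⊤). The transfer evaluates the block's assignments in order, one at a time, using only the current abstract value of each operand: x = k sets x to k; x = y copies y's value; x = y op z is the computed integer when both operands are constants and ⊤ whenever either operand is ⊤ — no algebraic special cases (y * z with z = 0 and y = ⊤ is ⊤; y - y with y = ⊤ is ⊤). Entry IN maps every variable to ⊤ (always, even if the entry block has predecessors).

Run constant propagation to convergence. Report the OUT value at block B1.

Answer: {a: 2, b: ⊤, c: ⊤, d: ⊤, e: ⊤, f: ⊤}

Derivation:
Fixpoint table:
  B0:   IN=(all ⊤)   OUT=(all ⊤)
  B1:   IN=(all ⊤)   OUT={a:2; rest ⊤}
  B2:   IN={a:2; rest ⊤}   OUT={a:2, e:-1; rest ⊤}
  B3:   IN={a:2, e:-1; rest ⊤}   OUT={a:2, c:-2, e:-1; rest ⊤}
  B4:   IN={a:2, c:-2, e:-1; rest ⊤}   OUT={a:2, c:-2, d:-1, e:-1; rest ⊤}

Merge at B1: IN[B1] = OUT[B0] ⊔ OUT[B3] = {a: ⊤, b: ⊤, c: ⊤, d: ⊤, e: ⊤, f: ⊤}
Applying B1's transfer function to that IN value gives OUT[B1] (row B1 above).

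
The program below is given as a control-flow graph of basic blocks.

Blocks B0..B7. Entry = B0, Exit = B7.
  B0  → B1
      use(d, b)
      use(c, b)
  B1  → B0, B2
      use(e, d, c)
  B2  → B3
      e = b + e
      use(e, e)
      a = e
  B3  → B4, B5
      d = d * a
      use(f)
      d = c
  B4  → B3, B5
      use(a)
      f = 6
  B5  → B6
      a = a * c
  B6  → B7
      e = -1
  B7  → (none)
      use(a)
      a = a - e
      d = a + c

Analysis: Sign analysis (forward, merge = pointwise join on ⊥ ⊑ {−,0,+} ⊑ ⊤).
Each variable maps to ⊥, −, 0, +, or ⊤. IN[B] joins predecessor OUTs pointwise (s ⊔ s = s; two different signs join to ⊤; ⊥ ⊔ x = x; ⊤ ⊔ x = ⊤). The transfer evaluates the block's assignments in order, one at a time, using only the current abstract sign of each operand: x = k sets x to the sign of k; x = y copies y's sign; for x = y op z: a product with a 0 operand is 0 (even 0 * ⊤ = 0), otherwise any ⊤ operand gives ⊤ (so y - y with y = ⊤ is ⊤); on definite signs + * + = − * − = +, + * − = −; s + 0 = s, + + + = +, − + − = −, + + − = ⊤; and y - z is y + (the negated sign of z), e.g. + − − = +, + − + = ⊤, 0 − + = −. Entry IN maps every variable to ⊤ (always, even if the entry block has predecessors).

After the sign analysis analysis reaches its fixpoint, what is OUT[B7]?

Answer: {a: ⊤, b: ⊤, c: ⊤, d: ⊤, e: -, f: ⊤}

Derivation:
Per-block solution:
  B0: | IN=(all ⊤) | OUT=(all ⊤)
  B1: | IN=(all ⊤) | OUT=(all ⊤)
  B2: | IN=(all ⊤) | OUT=(all ⊤)
  B3: | IN=(all ⊤) | OUT=(all ⊤)
  B4: | IN=(all ⊤) | OUT={f:+; rest ⊤}
  B5: | IN=(all ⊤) | OUT=(all ⊤)
  B6: | IN=(all ⊤) | OUT={e:-; rest ⊤}
  B7: | IN={e:-; rest ⊤} | OUT={e:-; rest ⊤}

Merge at B7: IN[B7] = OUT[B6] = {a: ⊤, b: ⊤, c: ⊤, d: ⊤, e: -, f: ⊤}
Applying B7's transfer function to that IN value gives OUT[B7] (row B7 above).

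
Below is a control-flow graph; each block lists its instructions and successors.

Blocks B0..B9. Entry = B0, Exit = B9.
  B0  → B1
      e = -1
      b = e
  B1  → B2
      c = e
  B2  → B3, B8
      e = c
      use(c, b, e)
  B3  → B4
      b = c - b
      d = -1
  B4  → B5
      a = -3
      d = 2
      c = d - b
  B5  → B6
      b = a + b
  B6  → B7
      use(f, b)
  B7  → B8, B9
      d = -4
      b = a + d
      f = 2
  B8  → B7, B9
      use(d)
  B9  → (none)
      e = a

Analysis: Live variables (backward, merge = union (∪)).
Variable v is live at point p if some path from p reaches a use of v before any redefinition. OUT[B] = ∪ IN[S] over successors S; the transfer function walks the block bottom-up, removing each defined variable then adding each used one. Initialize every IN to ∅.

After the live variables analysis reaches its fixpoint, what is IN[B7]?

Per-block solution:
  B0:   IN={a, d, f}   OUT={a, b, d, e, f}
  B1:   IN={a, b, d, e, f}   OUT={a, b, c, d, f}
  B2:   IN={a, b, c, d, f}   OUT={a, b, c, d, f}
  B3:   IN={b, c, f}   OUT={b, f}
  B4:   IN={b, f}   OUT={a, b, f}
  B5:   IN={a, b, f}   OUT={a, b, f}
  B6:   IN={a, b, f}   OUT={a}
  B7:   IN={a}   OUT={a, d}
  B8:   IN={a, d}   OUT={a}
  B9:   IN={a}   OUT={}

Merge at B7: OUT[B7] = IN[B8] ⊔ IN[B9] = {a, d}
Applying B7's transfer function to that OUT value gives IN[B7] (row B7 above).

Answer: {a}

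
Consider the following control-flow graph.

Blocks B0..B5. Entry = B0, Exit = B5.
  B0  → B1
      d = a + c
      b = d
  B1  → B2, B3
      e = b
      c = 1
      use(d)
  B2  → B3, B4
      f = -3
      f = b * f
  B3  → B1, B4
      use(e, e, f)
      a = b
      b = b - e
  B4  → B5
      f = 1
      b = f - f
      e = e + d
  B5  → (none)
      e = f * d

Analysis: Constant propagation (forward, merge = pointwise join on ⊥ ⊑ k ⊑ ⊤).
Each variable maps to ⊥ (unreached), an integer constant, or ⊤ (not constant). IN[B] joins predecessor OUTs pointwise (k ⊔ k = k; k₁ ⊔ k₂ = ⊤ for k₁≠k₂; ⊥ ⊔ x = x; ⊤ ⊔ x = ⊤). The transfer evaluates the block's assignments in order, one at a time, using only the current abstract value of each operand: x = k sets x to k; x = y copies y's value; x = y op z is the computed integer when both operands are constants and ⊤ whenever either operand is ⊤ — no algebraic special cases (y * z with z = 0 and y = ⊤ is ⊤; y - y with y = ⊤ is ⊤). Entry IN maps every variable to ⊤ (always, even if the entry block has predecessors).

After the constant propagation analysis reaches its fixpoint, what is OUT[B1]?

Per-block solution:
  B0:  IN=(all ⊤)  OUT=(all ⊤)
  B1:  IN=(all ⊤)  OUT={c:1; rest ⊤}
  B2:  IN={c:1; rest ⊤}  OUT={c:1; rest ⊤}
  B3:  IN={c:1; rest ⊤}  OUT={c:1; rest ⊤}
  B4:  IN={c:1; rest ⊤}  OUT={b:0, c:1, f:1; rest ⊤}
  B5:  IN={b:0, c:1, f:1; rest ⊤}  OUT={b:0, c:1, f:1; rest ⊤}

Merge at B1: IN[B1] = OUT[B0] ⊔ OUT[B3] = {a: ⊤, b: ⊤, c: ⊤, d: ⊤, e: ⊤, f: ⊤}
Applying B1's transfer function to that IN value gives OUT[B1] (row B1 above).

Answer: {a: ⊤, b: ⊤, c: 1, d: ⊤, e: ⊤, f: ⊤}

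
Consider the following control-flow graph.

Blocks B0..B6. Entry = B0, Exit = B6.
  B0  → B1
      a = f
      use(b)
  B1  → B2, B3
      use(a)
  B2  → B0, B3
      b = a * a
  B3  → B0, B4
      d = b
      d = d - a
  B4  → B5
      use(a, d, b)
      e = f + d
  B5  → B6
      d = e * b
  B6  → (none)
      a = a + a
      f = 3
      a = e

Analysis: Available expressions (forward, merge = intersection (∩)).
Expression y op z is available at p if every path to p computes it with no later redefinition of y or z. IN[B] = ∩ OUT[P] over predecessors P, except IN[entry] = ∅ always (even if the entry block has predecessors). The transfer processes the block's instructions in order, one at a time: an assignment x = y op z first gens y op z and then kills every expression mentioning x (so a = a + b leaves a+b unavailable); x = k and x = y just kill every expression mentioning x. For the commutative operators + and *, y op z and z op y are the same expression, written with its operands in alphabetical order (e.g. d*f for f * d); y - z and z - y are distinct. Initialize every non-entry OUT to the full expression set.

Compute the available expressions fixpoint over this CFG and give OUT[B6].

Answer: {b*e}

Working:
Per-block solution:
  B0: | IN={} | OUT={}
  B1: | IN={} | OUT={}
  B2: | IN={} | OUT={a*a}
  B3: | IN={} | OUT={}
  B4: | IN={} | OUT={d+f}
  B5: | IN={d+f} | OUT={b*e}
  B6: | IN={b*e} | OUT={b*e}

Merge at B6: IN[B6] = OUT[B5] = {b*e}
Applying B6's transfer function to that IN value gives OUT[B6] (row B6 above).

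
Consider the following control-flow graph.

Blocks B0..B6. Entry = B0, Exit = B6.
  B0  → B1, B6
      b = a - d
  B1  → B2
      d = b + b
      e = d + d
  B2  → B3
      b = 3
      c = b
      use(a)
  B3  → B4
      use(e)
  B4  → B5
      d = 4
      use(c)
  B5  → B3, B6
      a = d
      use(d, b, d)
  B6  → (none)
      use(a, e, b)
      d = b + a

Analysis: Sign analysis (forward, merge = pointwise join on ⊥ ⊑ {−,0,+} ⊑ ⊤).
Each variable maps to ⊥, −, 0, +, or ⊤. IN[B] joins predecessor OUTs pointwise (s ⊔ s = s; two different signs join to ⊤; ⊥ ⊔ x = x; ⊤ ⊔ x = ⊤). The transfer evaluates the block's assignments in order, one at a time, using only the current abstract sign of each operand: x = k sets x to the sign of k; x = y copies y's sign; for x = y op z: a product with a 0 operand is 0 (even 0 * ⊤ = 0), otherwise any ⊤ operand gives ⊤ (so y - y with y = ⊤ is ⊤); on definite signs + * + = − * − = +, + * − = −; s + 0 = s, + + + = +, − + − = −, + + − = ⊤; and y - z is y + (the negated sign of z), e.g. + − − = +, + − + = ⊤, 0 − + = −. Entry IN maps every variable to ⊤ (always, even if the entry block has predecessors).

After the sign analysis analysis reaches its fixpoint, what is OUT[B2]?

Per-block solution:
  B0:   IN=(all ⊤)   OUT=(all ⊤)
  B1:   IN=(all ⊤)   OUT=(all ⊤)
  B2:   IN=(all ⊤)   OUT={b:+, c:+; rest ⊤}
  B3:   IN={b:+, c:+; rest ⊤}   OUT={b:+, c:+; rest ⊤}
  B4:   IN={b:+, c:+; rest ⊤}   OUT={b:+, c:+, d:+; rest ⊤}
  B5:   IN={b:+, c:+, d:+; rest ⊤}   OUT={a:+, b:+, c:+, d:+; rest ⊤}
  B6:   IN=(all ⊤)   OUT=(all ⊤)

Merge at B2: IN[B2] = OUT[B1] = {a: ⊤, b: ⊤, c: ⊤, d: ⊤, e: ⊤, f: ⊤}
Applying B2's transfer function to that IN value gives OUT[B2] (row B2 above).

Answer: {a: ⊤, b: +, c: +, d: ⊤, e: ⊤, f: ⊤}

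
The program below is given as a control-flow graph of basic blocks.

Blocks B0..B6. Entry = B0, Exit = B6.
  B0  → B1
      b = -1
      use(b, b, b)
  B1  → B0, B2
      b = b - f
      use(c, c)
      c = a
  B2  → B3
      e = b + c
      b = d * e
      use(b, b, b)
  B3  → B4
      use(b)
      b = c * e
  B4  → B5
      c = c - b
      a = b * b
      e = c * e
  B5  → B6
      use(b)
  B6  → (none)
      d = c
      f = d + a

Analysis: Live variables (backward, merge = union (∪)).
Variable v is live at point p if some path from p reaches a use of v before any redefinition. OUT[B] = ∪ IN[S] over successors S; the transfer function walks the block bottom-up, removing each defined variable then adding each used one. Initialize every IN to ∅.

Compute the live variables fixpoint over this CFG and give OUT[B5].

Per-block solution:
  B0:   IN={a, c, d, f}   OUT={a, b, c, d, f}
  B1:   IN={a, b, c, d, f}   OUT={a, b, c, d, f}
  B2:   IN={b, c, d}   OUT={b, c, e}
  B3:   IN={b, c, e}   OUT={b, c, e}
  B4:   IN={b, c, e}   OUT={a, b, c}
  B5:   IN={a, b, c}   OUT={a, c}
  B6:   IN={a, c}   OUT={}

Merge at B5: OUT[B5] = IN[B6] = {a, c}

Answer: {a, c}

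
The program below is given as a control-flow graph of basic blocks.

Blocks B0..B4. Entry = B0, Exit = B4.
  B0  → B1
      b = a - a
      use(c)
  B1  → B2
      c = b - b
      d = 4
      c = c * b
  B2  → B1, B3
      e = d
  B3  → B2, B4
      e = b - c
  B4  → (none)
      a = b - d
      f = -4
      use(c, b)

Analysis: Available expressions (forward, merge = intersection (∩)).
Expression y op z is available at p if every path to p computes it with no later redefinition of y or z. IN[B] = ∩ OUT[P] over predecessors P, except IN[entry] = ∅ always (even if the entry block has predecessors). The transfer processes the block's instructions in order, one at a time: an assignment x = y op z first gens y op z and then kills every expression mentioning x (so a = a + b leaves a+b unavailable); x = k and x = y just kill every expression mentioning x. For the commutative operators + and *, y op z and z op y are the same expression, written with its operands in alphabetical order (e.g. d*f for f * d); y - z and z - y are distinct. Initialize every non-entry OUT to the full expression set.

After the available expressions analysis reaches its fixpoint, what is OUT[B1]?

Answer: {a-a, b-b}

Trace:
Per-block solution:
  B0: | IN={} | OUT={a-a}
  B1: | IN={a-a} | OUT={a-a, b-b}
  B2: | IN={a-a, b-b} | OUT={a-a, b-b}
  B3: | IN={a-a, b-b} | OUT={a-a, b-b, b-c}
  B4: | IN={a-a, b-b, b-c} | OUT={b-b, b-c, b-d}

Merge at B1: IN[B1] = OUT[B0] ∩ OUT[B2] = {a-a}
Applying B1's transfer function to that IN value gives OUT[B1] (row B1 above).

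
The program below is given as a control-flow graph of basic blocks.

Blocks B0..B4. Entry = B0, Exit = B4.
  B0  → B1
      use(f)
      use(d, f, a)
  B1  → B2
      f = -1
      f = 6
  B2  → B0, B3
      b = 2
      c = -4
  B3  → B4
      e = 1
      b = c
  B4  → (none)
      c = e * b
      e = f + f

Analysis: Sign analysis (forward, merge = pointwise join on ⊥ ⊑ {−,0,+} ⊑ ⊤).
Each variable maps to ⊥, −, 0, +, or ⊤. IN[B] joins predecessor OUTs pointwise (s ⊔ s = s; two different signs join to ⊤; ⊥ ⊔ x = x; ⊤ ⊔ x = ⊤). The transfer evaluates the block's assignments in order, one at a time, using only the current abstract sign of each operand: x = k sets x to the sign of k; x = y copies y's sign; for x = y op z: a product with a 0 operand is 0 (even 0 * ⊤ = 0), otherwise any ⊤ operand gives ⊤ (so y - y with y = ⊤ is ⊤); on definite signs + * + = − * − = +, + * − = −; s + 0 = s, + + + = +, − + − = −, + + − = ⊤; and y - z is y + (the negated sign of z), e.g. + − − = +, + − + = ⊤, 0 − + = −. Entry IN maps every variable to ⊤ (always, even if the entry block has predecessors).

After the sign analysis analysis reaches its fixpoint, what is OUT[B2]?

Answer: {a: ⊤, b: +, c: -, d: ⊤, e: ⊤, f: +}

Working:
Fixpoint table:
  B0:  IN=(all ⊤)  OUT=(all ⊤)
  B1:  IN=(all ⊤)  OUT={f:+; rest ⊤}
  B2:  IN={f:+; rest ⊤}  OUT={b:+, c:-, f:+; rest ⊤}
  B3:  IN={b:+, c:-, f:+; rest ⊤}  OUT={b:-, c:-, e:+, f:+; rest ⊤}
  B4:  IN={b:-, c:-, e:+, f:+; rest ⊤}  OUT={b:-, c:-, e:+, f:+; rest ⊤}

Merge at B2: IN[B2] = OUT[B1] = {a: ⊤, b: ⊤, c: ⊤, d: ⊤, e: ⊤, f: +}
Applying B2's transfer function to that IN value gives OUT[B2] (row B2 above).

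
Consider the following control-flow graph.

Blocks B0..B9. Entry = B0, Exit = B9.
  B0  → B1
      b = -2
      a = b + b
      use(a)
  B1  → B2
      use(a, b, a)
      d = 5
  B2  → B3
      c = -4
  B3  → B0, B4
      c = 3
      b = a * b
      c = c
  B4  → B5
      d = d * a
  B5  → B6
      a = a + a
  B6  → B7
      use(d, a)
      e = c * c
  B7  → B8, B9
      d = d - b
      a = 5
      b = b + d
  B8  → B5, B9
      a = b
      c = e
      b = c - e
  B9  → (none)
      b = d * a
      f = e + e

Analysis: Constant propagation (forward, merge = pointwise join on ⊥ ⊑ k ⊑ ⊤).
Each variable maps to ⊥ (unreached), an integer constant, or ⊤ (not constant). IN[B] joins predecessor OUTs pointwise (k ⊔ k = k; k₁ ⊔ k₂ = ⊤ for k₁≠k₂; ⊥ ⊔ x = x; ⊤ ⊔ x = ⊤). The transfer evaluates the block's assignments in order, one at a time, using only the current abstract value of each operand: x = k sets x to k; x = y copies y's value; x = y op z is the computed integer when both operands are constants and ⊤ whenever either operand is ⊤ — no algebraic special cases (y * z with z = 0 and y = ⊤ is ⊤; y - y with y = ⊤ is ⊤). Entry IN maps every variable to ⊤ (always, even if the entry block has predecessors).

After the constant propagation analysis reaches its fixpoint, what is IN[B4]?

Fixpoint table:
  B0:   IN=(all ⊤)   OUT={a:-4, b:-2; rest ⊤}
  B1:   IN={a:-4, b:-2; rest ⊤}   OUT={a:-4, b:-2, d:5; rest ⊤}
  B2:   IN={a:-4, b:-2, d:5; rest ⊤}   OUT={a:-4, b:-2, c:-4, d:5; rest ⊤}
  B3:   IN={a:-4, b:-2, c:-4, d:5; rest ⊤}   OUT={a:-4, b:8, c:3, d:5; rest ⊤}
  B4:   IN={a:-4, b:8, c:3, d:5; rest ⊤}   OUT={a:-4, b:8, c:3, d:-20; rest ⊤}
  B5:   IN=(all ⊤)   OUT=(all ⊤)
  B6:   IN=(all ⊤)   OUT=(all ⊤)
  B7:   IN=(all ⊤)   OUT={a:5; rest ⊤}
  B8:   IN={a:5; rest ⊤}   OUT=(all ⊤)
  B9:   IN=(all ⊤)   OUT=(all ⊤)

Merge at B4: IN[B4] = OUT[B3] = {a: -4, b: 8, c: 3, d: 5, e: ⊤, f: ⊤}

Answer: {a: -4, b: 8, c: 3, d: 5, e: ⊤, f: ⊤}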